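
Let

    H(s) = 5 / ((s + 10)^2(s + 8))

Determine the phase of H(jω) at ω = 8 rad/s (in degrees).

∠H(j8) ≈ -122.3°

At s = j8: numerator = 5, denominator = -992 + j1568.
∠H = ∠num − ∠den = 0° − (122.32°) = -122.3°.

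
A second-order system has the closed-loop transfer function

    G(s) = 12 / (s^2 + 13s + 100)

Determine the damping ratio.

ζ = 0.65

Compare the denominator to the standard form s^2 + 2ζωₙs + ωₙ².
ωₙ² = 100, so ωₙ = 10 rad/s.
2ζωₙ = 13, so ζ = 13/(2·10) = 0.65.
With ζ = 0.65 the response is underdamped.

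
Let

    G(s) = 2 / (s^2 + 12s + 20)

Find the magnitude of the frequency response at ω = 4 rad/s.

|G(j4)| ≈ 0.04152

Substitute s = j4: numerator = 2, denominator = 4 + j48.
|G(j4)| = |2| / |4 + j48| = 2 / 48.166 ≈ 0.04152.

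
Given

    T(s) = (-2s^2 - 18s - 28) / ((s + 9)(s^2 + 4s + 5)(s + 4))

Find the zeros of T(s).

Set the numerator to zero: -2s^2 - 18s - 28 = 0, i.e. -2·(s^2 + 9s + 14) = 0.
Factoring: (s + 2)(s + 7) = 0.

s = -2, -7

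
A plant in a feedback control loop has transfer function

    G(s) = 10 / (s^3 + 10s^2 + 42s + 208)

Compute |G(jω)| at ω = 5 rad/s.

|G(j5)| ≈ 0.1055

Substitute s = j5: numerator = 10, denominator = -42 + j85.
|G(j5)| = |10| / |-42 + j85| = 10 / 94.810 ≈ 0.1055.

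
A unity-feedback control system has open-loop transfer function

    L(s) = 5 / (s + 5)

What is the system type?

The denominator has no factor of s at the origin — no free integrator — so this is a Type 0 system.

Type 0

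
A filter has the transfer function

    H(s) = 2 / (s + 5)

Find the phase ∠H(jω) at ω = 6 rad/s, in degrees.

∠H(j6) ≈ -50.19°

At s = j6: numerator = 2, denominator = 5 + j6.
∠H = ∠num − ∠den = 0° − (50.194°) = -50.19°.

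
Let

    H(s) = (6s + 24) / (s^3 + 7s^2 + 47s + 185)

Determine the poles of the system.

The poles are the roots of the denominator s^3 + 7s^2 + 47s + 185 = 0.
Trying s = -5: the polynomial evaluates to 0, so (s + 5) is a factor.
Dividing out leaves s^2 + 2s + 37 = 0.
The quadratic formula then gives s = -1 ± 6j.

s = -5, -1 ± 6j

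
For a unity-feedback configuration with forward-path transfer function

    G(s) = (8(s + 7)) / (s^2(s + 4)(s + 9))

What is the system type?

The denominator has 2 factors of s at the origin (free integrators), so this is a Type 2 system.

Type 2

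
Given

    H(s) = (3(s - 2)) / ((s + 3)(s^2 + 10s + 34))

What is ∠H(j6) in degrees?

∠H(j6) ≈ -46.91°

At s = j6: numerator = -6 + j18, denominator = -366 + j168.
∠H = ∠num − ∠den = 108.43° − (155.34°) = -46.91°.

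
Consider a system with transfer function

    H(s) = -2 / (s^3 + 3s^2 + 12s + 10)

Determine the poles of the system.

The poles are the roots of the denominator s^3 + 3s^2 + 12s + 10 = 0.
Trying s = -1: the polynomial evaluates to 0, so (s + 1) is a factor.
Dividing out leaves s^2 + 2s + 10 = 0.
The quadratic formula then gives s = -1 ± 3j.

s = -1, -1 ± 3j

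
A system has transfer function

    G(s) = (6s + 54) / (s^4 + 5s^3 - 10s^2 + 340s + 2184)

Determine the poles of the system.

The poles are the roots of the denominator s^4 + 5s^3 - 10s^2 + 340s + 2184 = 0.
Trying s = -7: the polynomial evaluates to 0, so (s + 7) is a factor.
Dividing out leaves s^3 - 2s^2 + 4s + 312 = 0.
This factors further as (s^2 - 8s + 52)(s + 6) = 0.

s = 4 + 6j, 4 - 6j, -7, -6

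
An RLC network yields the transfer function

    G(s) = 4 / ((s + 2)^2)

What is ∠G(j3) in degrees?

At s = j3: numerator = 4, denominator = -5 + j12.
∠G = ∠num − ∠den = 0° − (112.62°) = -112.6°.

∠G(j3) ≈ -112.6°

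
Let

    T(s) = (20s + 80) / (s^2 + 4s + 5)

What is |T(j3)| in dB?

Substitute s = j3: numerator = 80 + j60, denominator = -4 + j12.
|T(j3)| = |80 + j60| / |-4 + j12| = 100 / 12.649 ≈ 7.906.
In decibels: 20·log₁₀(7.906) ≈ 18.0 dB.

|T(j3)|_dB ≈ 18.0 dB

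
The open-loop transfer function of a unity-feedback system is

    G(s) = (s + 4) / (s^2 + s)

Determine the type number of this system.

The denominator has 1 factor of s at the origin (free integrator), so this is a Type 1 system.

Type 1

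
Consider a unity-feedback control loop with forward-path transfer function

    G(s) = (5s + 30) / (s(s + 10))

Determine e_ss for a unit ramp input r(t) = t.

G(s) has one pole at the origin.
This is a Type 1 system. Kv = lim_{s→0} s·G(s) = 30/10 = 3.
e_ss = 1/Kv = 1/(3) = 1/3 ≈ 0.3333.

e_ss = 0.3333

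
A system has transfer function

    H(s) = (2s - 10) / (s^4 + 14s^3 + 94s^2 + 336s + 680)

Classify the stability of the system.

stable

The denominator s^4 + 14s^3 + 94s^2 + 336s + 680 factors as (s^2 + 4s + 20)(s^2 + 10s + 34), giving poles at s = -2 ± 4j, -5 ± 3j.
Since all poles lie strictly in the left half-plane, the system is stable.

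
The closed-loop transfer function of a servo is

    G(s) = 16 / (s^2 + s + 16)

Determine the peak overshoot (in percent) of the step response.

%OS ≈ 67.3%

Comparing s^2 + s + 16 to s^2 + 2ζωₙs + ωₙ²: ωₙ = 4 rad/s and ζ = 1/(2·4) = 0.125.
%OS = 100·exp(−πζ/√(1−ζ²)) = 100·exp(−π·0.125/√(1−0.125²)) ≈ 67.3%.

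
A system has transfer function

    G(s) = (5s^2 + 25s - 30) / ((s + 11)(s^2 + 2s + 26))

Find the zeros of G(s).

s = -6, 1

Set the numerator to zero: 5s^2 + 25s - 30 = 0, i.e. 5·(s^2 + 5s - 6) = 0.
Factoring: (s + 6)(s - 1) = 0.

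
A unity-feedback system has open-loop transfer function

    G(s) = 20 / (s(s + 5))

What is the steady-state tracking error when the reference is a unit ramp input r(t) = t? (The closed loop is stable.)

e_ss = 0.2500

G(s) has one pole at the origin.
This is a Type 1 system. Kv = lim_{s→0} s·G(s) = 20/5 = 4.
e_ss = 1/Kv = 1/(4) = 1/4 ≈ 0.2500.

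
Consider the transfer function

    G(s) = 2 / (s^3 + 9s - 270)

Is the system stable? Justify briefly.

unstable

The denominator s^3 + 9s - 270 factors as (s^2 + 6s + 45)(s - 6), giving poles at s = -3 ± 6j, 6.
Since the pole(s) at s = 6 lie in the right half-plane, the system is unstable.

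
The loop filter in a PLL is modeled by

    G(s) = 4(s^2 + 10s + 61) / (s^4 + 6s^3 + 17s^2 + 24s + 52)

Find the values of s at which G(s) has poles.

s = 2j, -2j, -3 + 2j, -3 - 2j

The poles are the roots of the denominator s^4 + 6s^3 + 17s^2 + 24s + 52 = 0.
No real roots exist; factor into two real quadratics: (s^2 + 4)(s^2 + 6s + 13) = 0.
Each quadratic gives a conjugate pair via the quadratic formula.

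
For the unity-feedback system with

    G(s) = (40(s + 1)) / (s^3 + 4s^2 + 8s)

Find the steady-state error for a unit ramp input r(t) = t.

G(s) has one pole at the origin.
This is a Type 1 system. Kv = lim_{s→0} s·G(s) = 40/8 = 5.
e_ss = 1/Kv = 1/(5) = 1/5 ≈ 0.2000.

e_ss = 0.2000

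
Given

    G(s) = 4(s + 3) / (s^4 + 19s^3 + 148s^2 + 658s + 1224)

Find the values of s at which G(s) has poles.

s = -9, -3 + 5j, -3 - 5j, -4

The poles are the roots of the denominator s^4 + 19s^3 + 148s^2 + 658s + 1224 = 0.
Trying s = -9: the polynomial evaluates to 0, so (s + 9) is a factor.
Dividing out leaves s^3 + 10s^2 + 58s + 136 = 0.
This factors further as (s^2 + 6s + 34)(s + 4) = 0.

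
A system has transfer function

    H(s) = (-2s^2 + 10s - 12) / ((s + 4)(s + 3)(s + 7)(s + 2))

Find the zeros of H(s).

Set the numerator to zero: -2s^2 + 10s - 12 = 0, i.e. -2·(s^2 - 5s + 6) = 0.
Factoring: (s - 3)(s - 2) = 0.

s = 3, 2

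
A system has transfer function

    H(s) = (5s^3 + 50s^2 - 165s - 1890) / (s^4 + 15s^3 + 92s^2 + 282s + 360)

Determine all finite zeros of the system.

Set the numerator to zero: 5s^3 + 50s^2 - 165s - 1890 = 0, i.e. 5·(s^3 + 10s^2 - 33s - 378) = 0.
Factoring: (s + 7)(s - 6)(s + 9) = 0.

s = -7, 6, -9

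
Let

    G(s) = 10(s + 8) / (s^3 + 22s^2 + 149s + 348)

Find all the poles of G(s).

s = -5 + 2j, -5 - 2j, -12

The poles are the roots of the denominator s^3 + 22s^2 + 149s + 348 = 0.
Trying s = -12: the polynomial evaluates to 0, so (s + 12) is a factor.
Dividing out leaves s^2 + 10s + 29 = 0.
The quadratic formula then gives s = -5 ± 2j.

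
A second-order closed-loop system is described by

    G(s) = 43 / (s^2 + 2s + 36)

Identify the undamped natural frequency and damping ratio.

ωₙ = 6 rad/s, ζ ≈ 0.1667

Compare the denominator to the standard form s^2 + 2ζωₙs + ωₙ².
ωₙ² = 36, so ωₙ = 6 rad/s.
2ζωₙ = 2, so ζ = 2/(2·6) ≈ 0.1667.
With ζ = 0.1667 the response is underdamped.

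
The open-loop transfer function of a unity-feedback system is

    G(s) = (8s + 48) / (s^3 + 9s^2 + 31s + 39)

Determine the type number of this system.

The denominator has no factor of s at the origin — no free integrator — so this is a Type 0 system.

Type 0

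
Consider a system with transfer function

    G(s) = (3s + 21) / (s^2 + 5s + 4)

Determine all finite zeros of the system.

s = -7

Set the numerator to zero: 3s + 21 = 0, i.e. 3·(s + 7) = 0.
So s = -7.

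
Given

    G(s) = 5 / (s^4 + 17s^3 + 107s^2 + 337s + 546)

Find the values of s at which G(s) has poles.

The poles are the roots of the denominator s^4 + 17s^3 + 107s^2 + 337s + 546 = 0.
Trying s = -7: the polynomial evaluates to 0, so (s + 7) is a factor.
Dividing out leaves s^3 + 10s^2 + 37s + 78 = 0.
This factors further as (s^2 + 4s + 13)(s + 6) = 0.

s = -2 ± 3j, -7, -6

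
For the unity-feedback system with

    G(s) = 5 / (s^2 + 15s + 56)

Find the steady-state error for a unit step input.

e_ss = 0.9180

G(s) has no poles at the origin.
This is a Type 0 system. Kp = lim_{s→0} G(s) = 5/56.
e_ss = 1/(1 + Kp) = 1/(1 + 5/56) = 56/61 ≈ 0.9180.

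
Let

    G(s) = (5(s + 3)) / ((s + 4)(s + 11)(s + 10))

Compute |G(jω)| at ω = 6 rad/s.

Substitute s = j6: numerator = 15 + j30, denominator = -460 + j948.
|G(j6)| = |15 + j30| / |-460 + j948| = 33.541 / 1053.7 ≈ 0.03183.

|G(j6)| ≈ 0.03183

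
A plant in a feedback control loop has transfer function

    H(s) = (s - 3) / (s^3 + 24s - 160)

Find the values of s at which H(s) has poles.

The poles are the roots of the denominator s^3 + 24s - 160 = 0.
Trying s = 4: the polynomial evaluates to 0, so (s - 4) is a factor.
Dividing out leaves s^2 + 4s + 40 = 0.
The quadratic formula then gives s = -2 ± 6j.

s = -2 ± 6j, 4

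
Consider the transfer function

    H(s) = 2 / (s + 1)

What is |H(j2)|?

|H(j2)| ≈ 0.8944

Substitute s = j2: numerator = 2, denominator = 1 + j2.
|H(j2)| = |2| / |1 + j2| = 2 / 2.2361 ≈ 0.8944.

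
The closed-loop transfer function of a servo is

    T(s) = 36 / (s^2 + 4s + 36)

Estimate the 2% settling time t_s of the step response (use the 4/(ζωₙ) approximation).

Comparing s^2 + 4s + 36 to s^2 + 2ζωₙs + ωₙ²: ωₙ = 6 rad/s and ζ = 4/(2·6) ≈ 0.3333.
ζωₙ = 4/2 = 2, so t_s ≈ 4/(ζωₙ) = 4/2 = 2 s.

t_s ≈ 2 s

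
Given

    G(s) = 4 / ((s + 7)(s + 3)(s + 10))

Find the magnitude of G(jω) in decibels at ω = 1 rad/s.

|G(j1)|_dB ≈ -35.0 dB

Substitute s = j1: numerator = 4, denominator = 190 + j120.
|G(j1)| = |4| / |190 + j120| = 4 / 224.72 ≈ 0.01780.
In decibels: 20·log₁₀(0.01780) ≈ -35.0 dB.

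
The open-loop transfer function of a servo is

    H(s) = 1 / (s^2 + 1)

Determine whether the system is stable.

The denominator s^2 + 1 factors as (s^2 + 1), giving poles at s = ±j.
Since the simple pole(s) at s = j, -j lie on the jω-axis with none in the right half-plane, the system is marginally stable.

marginally stable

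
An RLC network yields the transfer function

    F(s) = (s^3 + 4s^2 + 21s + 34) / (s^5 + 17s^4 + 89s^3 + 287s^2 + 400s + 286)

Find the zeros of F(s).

Set the numerator to zero: s^3 + 4s^2 + 21s + 34 = 0.
Factoring: (s^2 + 2s + 17)(s + 2) = 0.

s = -1 + 4j, -1 - 4j, -2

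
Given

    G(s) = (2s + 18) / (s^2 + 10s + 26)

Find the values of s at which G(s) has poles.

s = -5 ± j

The poles are the roots of the denominator s^2 + 10s + 26 = 0.
Using the quadratic formula: s = (-10 ± √(-4))/2 = -5 ± 1j.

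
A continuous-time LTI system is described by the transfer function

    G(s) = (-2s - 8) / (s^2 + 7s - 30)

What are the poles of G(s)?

s = 3, -10

The poles are the roots of the denominator s^2 + 7s - 30 = 0.
Factoring: (s - 3)(s + 10) = 0, so s = 3 and s = -10.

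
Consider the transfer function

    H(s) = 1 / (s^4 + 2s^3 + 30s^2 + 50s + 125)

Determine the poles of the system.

The poles are the roots of the denominator s^4 + 2s^3 + 30s^2 + 50s + 125 = 0.
No real roots exist; factor into two real quadratics: (s^2 + 2s + 5)(s^2 + 25) = 0.
Each quadratic gives a conjugate pair via the quadratic formula.

s = -1 + 2j, -1 - 2j, 5j, -5j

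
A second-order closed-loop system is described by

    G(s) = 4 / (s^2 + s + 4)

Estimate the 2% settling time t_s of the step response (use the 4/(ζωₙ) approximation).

t_s ≈ 8 s

Comparing s^2 + s + 4 to s^2 + 2ζωₙs + ωₙ²: ωₙ = 2 rad/s and ζ = 1/(2·2) = 0.25.
ζωₙ = 1/2 = 0.5, so t_s ≈ 4/(ζωₙ) = 4/0.5 = 8 s.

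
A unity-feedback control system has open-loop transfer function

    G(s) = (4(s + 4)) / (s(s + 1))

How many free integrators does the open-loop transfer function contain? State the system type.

The denominator has 1 factor of s at the origin (free integrator), so this is a Type 1 system.

Type 1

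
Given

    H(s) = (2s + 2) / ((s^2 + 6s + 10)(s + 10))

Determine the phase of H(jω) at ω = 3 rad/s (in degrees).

∠H(j3) ≈ -31.95°

At s = j3: numerator = 2 + j6, denominator = -44 + j183.
∠H = ∠num − ∠den = 71.565° − (103.52°) = -31.95°.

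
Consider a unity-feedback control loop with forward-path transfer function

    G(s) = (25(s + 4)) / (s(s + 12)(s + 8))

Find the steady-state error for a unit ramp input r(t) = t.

e_ss = 0.9600

G(s) has one pole at the origin.
This is a Type 1 system. Kv = lim_{s→0} s·G(s) = 100/96 = 25/24.
e_ss = 1/Kv = 1/(25/24) = 24/25 ≈ 0.9600.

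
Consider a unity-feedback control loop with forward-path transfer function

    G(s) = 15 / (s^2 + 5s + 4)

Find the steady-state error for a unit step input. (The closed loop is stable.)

G(s) has no poles at the origin.
This is a Type 0 system. Kp = lim_{s→0} G(s) = 15/4.
e_ss = 1/(1 + Kp) = 1/(1 + 15/4) = 4/19 ≈ 0.2105.

e_ss = 0.2105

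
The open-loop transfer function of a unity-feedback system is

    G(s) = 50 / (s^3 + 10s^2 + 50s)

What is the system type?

Type 1

Factor s from the denominator: s^3 + 10s^2 + 50s = s·(s^2 + 10s + 50).
There is 1 pole at the origin, so the system is Type 1.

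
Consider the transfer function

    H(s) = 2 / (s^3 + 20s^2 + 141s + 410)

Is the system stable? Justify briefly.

The denominator s^3 + 20s^2 + 141s + 410 factors as (s + 10)(s^2 + 10s + 41), giving poles at s = -10, -5 + 4j, -5 - 4j.
Since all poles lie strictly in the left half-plane, the system is stable.

stable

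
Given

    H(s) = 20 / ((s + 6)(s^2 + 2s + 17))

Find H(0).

At s = 0 each factor (s + a) contributes a and each (s^2 + bs + c) contributes c.
H(0) = 20·1 / ((6) · (17)) = 20/102 = 10/51.

H(0) = 10/51 ≈ 0.1961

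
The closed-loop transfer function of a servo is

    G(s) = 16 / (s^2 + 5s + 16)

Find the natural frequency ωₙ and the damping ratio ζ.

Compare the denominator to the standard form s^2 + 2ζωₙs + ωₙ².
ωₙ² = 16, so ωₙ = 4 rad/s.
2ζωₙ = 5, so ζ = 5/(2·4) = 0.625.

ωₙ = 4 rad/s, ζ = 0.625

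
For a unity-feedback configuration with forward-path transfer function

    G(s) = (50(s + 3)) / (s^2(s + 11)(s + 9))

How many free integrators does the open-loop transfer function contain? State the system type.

The denominator has 2 factors of s at the origin (free integrators), so this is a Type 2 system.

Type 2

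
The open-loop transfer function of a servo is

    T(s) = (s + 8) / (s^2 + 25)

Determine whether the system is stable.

The denominator s^2 + 25 factors as (s^2 + 25), giving poles at s = 5j, -5j.
Since the simple pole(s) at s = 5j, -5j lie on the jω-axis with none in the right half-plane, the system is marginally stable.

marginally stable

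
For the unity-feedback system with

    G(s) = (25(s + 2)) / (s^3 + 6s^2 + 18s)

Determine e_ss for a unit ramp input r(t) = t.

e_ss = 0.3600

G(s) has one pole at the origin.
This is a Type 1 system. Kv = lim_{s→0} s·G(s) = 50/18 = 25/9.
e_ss = 1/Kv = 1/(25/9) = 9/25 ≈ 0.3600.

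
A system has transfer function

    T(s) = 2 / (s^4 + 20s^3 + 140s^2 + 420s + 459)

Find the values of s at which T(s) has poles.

The poles are the roots of the denominator s^4 + 20s^3 + 140s^2 + 420s + 459 = 0.
Trying s = -3: the polynomial evaluates to 0, so (s + 3) is a factor.
Dividing out leaves s^3 + 17s^2 + 89s + 153 = 0.
This factors further as (s^2 + 8s + 17)(s + 9) = 0.

s = -4 ± j, -3, -9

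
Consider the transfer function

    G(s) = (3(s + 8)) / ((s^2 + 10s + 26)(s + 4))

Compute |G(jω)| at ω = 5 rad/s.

Substitute s = j5: numerator = 24 + j15, denominator = -246 + j205.
|G(j5)| = |24 + j15| / |-246 + j205| = 28.302 / 320.22 ≈ 0.08838.

|G(j5)| ≈ 0.08838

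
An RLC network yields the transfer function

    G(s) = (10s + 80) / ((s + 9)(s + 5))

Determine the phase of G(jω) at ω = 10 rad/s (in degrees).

∠G(j10) ≈ -60.11°

At s = j10: numerator = 80 + j100, denominator = -55 + j140.
∠G = ∠num − ∠den = 51.340° − (111.45°) = -60.11°.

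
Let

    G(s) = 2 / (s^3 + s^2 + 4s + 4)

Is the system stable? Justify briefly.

marginally stable

The denominator s^3 + s^2 + 4s + 4 factors as (s^2 + 4)(s + 1), giving poles at s = 2j, -2j, -1.
Since the simple pole(s) at s = 2j, -2j lie on the jω-axis with none in the right half-plane, the system is marginally stable.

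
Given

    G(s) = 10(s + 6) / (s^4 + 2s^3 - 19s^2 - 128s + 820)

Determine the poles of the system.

The poles are the roots of the denominator s^4 + 2s^3 - 19s^2 - 128s + 820 = 0.
No real roots exist; factor into two real quadratics: (s^2 - 8s + 20)(s^2 + 10s + 41) = 0.
Each quadratic gives a conjugate pair via the quadratic formula.

s = 4 + 2j, 4 - 2j, -5 + 4j, -5 - 4j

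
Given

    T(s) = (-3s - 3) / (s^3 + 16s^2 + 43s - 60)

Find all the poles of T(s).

The poles are the roots of the denominator s^3 + 16s^2 + 43s - 60 = 0.
Trying s = -5: the polynomial evaluates to 0, so (s + 5) is a factor.
Dividing out leaves s^2 + 11s - 12 = 0.
Factoring the quadratic: (s + 12)(s - 1) = 0.

s = -5, -12, 1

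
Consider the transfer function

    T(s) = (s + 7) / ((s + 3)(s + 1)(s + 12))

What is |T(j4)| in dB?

|T(j4)|_dB ≈ -30.2 dB

Substitute s = j4: numerator = 7 + j4, denominator = -220 + j140.
|T(j4)| = |7 + j4| / |-220 + j140| = 8.0623 / 260.77 ≈ 0.03092.
In decibels: 20·log₁₀(0.03092) ≈ -30.2 dB.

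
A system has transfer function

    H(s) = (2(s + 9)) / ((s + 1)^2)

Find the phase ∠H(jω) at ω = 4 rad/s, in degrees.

∠H(j4) ≈ -128.0°

At s = j4: numerator = 18 + j8, denominator = -15 + j8.
∠H = ∠num − ∠den = 23.962° − (151.93°) = -128.0°.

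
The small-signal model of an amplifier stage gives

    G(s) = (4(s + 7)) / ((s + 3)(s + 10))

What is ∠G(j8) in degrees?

∠G(j8) ≈ -59.29°

At s = j8: numerator = 28 + j32, denominator = -34 + j104.
∠G = ∠num − ∠den = 48.814° − (108.10°) = -59.29°.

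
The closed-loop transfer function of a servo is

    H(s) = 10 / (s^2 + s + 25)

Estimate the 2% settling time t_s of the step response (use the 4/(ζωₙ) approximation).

t_s ≈ 8 s

Comparing s^2 + s + 25 to s^2 + 2ζωₙs + ωₙ²: ωₙ = 5 rad/s and ζ = 1/(2·5) = 0.1.
ζωₙ = 1/2 = 0.5, so t_s ≈ 4/(ζωₙ) = 4/0.5 = 8 s.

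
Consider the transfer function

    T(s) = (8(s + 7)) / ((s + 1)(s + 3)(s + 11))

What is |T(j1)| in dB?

Substitute s = j1: numerator = 56 + j8, denominator = 18 + j46.
|T(j1)| = |56 + j8| / |18 + j46| = 56.569 / 49.396 ≈ 1.145.
In decibels: 20·log₁₀(1.145) ≈ 1.18 dB.

|T(j1)|_dB ≈ 1.18 dB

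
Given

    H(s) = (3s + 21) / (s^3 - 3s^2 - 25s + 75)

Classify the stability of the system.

The denominator s^3 - 3s^2 - 25s + 75 factors as (s - 5)(s + 5)(s - 3), giving poles at s = 5, -5, 3.
Since the pole(s) at s = 5, 3 lie in the right half-plane, the system is unstable.

unstable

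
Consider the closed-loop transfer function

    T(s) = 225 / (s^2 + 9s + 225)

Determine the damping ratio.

ζ = 0.3

Compare the denominator to the standard form s^2 + 2ζωₙs + ωₙ².
ωₙ² = 225, so ωₙ = 15 rad/s.
2ζωₙ = 9, so ζ = 9/(2·15) = 0.3.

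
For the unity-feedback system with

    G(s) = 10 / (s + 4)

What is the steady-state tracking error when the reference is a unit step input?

G(s) has no poles at the origin.
This is a Type 0 system. Kp = lim_{s→0} G(s) = 10/4 = 5/2.
e_ss = 1/(1 + Kp) = 1/(1 + 5/2) = 2/7 ≈ 0.2857.

e_ss = 0.2857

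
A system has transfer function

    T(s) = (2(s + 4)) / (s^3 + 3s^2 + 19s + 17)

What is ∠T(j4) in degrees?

∠T(j4) ≈ -113.8°

At s = j4: numerator = 8 + j8, denominator = -31 + j12.
∠T = ∠num − ∠den = 45° − (158.84°) = -113.8°.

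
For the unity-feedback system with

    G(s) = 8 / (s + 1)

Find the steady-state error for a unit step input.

e_ss = 0.1111

G(s) has no poles at the origin.
This is a Type 0 system. Kp = lim_{s→0} G(s) = 8/1.
e_ss = 1/(1 + Kp) = 1/(1 + 8) = 1/9 ≈ 0.1111.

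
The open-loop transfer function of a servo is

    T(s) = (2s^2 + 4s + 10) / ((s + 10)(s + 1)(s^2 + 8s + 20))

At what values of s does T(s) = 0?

s = -1 + 2j, -1 - 2j

Set the numerator to zero: 2s^2 + 4s + 10 = 0, i.e. 2·(s^2 + 2s + 5) = 0.
Factoring: (s^2 + 2s + 5) = 0.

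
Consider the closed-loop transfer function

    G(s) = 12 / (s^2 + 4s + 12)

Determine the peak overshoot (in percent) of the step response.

Comparing s^2 + 4s + 12 to s^2 + 2ζωₙs + ωₙ²: ωₙ = √12 ≈ 3.464 rad/s and ζ = 4/(2·√12) ≈ 0.5774.
%OS = 100·exp(−πζ/√(1−ζ²)) = 100·exp(−π·0.5774/√(1−0.5774²)) ≈ 10.8%.

%OS ≈ 10.8%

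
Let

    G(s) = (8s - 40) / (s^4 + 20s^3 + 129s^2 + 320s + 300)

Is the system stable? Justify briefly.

The denominator s^4 + 20s^3 + 129s^2 + 320s + 300 factors as (s^2 + 4s + 5)(s + 6)(s + 10), giving poles at s = -2 + j, -2 - j, -6, -10.
Since all poles lie strictly in the left half-plane, the system is stable.

stable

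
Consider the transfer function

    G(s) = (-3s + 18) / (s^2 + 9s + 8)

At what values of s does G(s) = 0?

Set the numerator to zero: -3s + 18 = 0, i.e. -3·(s - 6) = 0.
So s = 6.

s = 6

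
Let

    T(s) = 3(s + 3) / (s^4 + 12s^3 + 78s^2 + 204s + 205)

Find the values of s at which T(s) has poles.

s = -2 + j, -2 - j, -4 + 5j, -4 - 5j

The poles are the roots of the denominator s^4 + 12s^3 + 78s^2 + 204s + 205 = 0.
No real roots exist; factor into two real quadratics: (s^2 + 4s + 5)(s^2 + 8s + 41) = 0.
Each quadratic gives a conjugate pair via the quadratic formula.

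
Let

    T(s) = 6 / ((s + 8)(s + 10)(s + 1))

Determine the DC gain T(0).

T(0) = 3/40 ≈ 0.07500

Set s = 0: T(0) = (6) / (80) = 3/40.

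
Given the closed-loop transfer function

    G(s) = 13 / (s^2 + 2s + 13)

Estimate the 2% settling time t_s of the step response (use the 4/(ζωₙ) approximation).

t_s ≈ 4 s

Comparing s^2 + 2s + 13 to s^2 + 2ζωₙs + ωₙ²: ωₙ = √13 ≈ 3.606 rad/s and ζ = 2/(2·√13) ≈ 0.2774.
ζωₙ = 2/2 = 1, so t_s ≈ 4/(ζωₙ) = 4/1 = 4 s.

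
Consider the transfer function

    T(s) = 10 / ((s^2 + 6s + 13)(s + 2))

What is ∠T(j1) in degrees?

∠T(j1) ≈ -53.13°

At s = j1: numerator = 10, denominator = 18 + j24.
∠T = ∠num − ∠den = 0° − (53.130°) = -53.13°.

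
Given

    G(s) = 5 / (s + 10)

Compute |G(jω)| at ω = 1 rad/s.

|G(j1)| ≈ 0.4975

Substitute s = j1: numerator = 5, denominator = 10 + j1.
|G(j1)| = |5| / |10 + j1| = 5 / 10.050 ≈ 0.4975.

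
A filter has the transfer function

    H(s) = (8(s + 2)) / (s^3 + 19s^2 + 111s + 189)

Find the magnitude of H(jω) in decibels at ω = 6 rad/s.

|H(j6)|_dB ≈ -22.4 dB

Substitute s = j6: numerator = 16 + j48, denominator = -495 + j450.
|H(j6)| = |16 + j48| / |-495 + j450| = 50.596 / 668.97 ≈ 0.07563.
In decibels: 20·log₁₀(0.07563) ≈ -22.4 dB.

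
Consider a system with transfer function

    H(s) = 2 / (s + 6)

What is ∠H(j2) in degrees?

∠H(j2) ≈ -18.43°

At s = j2: numerator = 2, denominator = 6 + j2.
∠H = ∠num − ∠den = 0° − (18.435°) = -18.43°.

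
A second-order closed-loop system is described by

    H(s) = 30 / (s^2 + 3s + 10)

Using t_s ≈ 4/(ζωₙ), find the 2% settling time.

t_s ≈ 2.667 s

Comparing s^2 + 3s + 10 to s^2 + 2ζωₙs + ωₙ²: ωₙ = √10 ≈ 3.162 rad/s and ζ = 3/(2·√10) ≈ 0.4743.
ζωₙ = 3/2 = 1.5, so t_s ≈ 4/(ζωₙ) = 4/1.5 ≈ 2.667 s.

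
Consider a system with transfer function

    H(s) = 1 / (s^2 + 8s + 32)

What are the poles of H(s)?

The poles are the roots of the denominator s^2 + 8s + 32 = 0.
Using the quadratic formula: s = (-8 ± √(-64))/2 = -4 ± 4j.

s = -4 + 4j, -4 - 4j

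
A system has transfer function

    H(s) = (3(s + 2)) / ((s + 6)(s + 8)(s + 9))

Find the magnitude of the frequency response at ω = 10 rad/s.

Substitute s = j10: numerator = 6 + j30, denominator = -1868 + j740.
|H(j10)| = |6 + j30| / |-1868 + j740| = 30.594 / 2009.2 ≈ 0.01523.

|H(j10)| ≈ 0.01523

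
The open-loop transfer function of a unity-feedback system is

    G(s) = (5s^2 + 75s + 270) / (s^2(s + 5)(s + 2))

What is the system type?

The denominator has 2 factors of s at the origin (free integrators), so this is a Type 2 system.

Type 2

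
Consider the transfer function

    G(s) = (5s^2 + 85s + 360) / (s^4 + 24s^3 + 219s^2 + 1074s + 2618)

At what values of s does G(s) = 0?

Set the numerator to zero: 5s^2 + 85s + 360 = 0, i.e. 5·(s^2 + 17s + 72) = 0.
Factoring: (s + 8)(s + 9) = 0.

s = -8, -9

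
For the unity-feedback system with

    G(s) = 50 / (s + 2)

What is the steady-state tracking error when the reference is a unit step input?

e_ss = 0.03846

G(s) has no poles at the origin.
This is a Type 0 system. Kp = lim_{s→0} G(s) = 50/2 = 25.
e_ss = 1/(1 + Kp) = 1/(1 + 25) = 1/26 ≈ 0.03846.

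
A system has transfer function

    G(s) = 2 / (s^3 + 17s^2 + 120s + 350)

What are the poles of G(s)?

The poles are the roots of the denominator s^3 + 17s^2 + 120s + 350 = 0.
Trying s = -7: the polynomial evaluates to 0, so (s + 7) is a factor.
Dividing out leaves s^2 + 10s + 50 = 0.
The quadratic formula then gives s = -5 ± 5j.

s = -5 ± 5j, -7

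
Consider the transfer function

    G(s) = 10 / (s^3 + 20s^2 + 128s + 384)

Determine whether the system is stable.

stable

The denominator s^3 + 20s^2 + 128s + 384 factors as (s^2 + 8s + 32)(s + 12), giving poles at s = -4 ± 4j, -12.
Since all poles lie strictly in the left half-plane, the system is stable.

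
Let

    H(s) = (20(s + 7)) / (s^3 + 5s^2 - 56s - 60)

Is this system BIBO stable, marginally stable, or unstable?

unstable

The denominator s^3 + 5s^2 - 56s - 60 factors as (s + 10)(s + 1)(s - 6), giving poles at s = -10, -1, 6.
Since the pole(s) at s = 6 lie in the right half-plane, the system is unstable.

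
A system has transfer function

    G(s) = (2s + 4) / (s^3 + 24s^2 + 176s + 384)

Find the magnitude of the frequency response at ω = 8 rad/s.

|G(j8)| ≈ 0.01130

Substitute s = j8: numerator = 4 + j16, denominator = -1152 + j896.
|G(j8)| = |4 + j16| / |-1152 + j896| = 16.492 / 1459.4 ≈ 0.01130.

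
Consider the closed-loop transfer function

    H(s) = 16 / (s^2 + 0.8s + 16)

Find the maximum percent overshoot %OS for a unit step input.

Comparing s^2 + 0.8s + 16 to s^2 + 2ζωₙs + ωₙ²: ωₙ = 4 rad/s and ζ = 0.8/(2·4) = 0.1.
%OS = 100·exp(−πζ/√(1−ζ²)) = 100·exp(−π·0.1/√(1−0.1²)) ≈ 72.9%.

%OS ≈ 72.9%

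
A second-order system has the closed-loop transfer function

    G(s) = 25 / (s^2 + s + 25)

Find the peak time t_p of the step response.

Comparing s^2 + s + 25 to s^2 + 2ζωₙs + ωₙ²: ωₙ = 5 rad/s and ζ = 1/(2·5) = 0.1.
ζωₙ = 1/2 = 0.5, so ω_d = ωₙ√(1−ζ²) = √(ωₙ² − (ζωₙ)²) = √(25 − 0.5²) = √24.75 ≈ 4.975 rad/s.
t_p = π/ω_d = π/4.975 ≈ 0.6315 s.

t_p ≈ 0.6315 s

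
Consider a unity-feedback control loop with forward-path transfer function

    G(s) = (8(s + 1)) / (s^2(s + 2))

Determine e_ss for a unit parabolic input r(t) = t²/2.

e_ss = 0.2500

G(s) has 2 poles at the origin.
This is a Type 2 system. Ka = lim_{s→0} s^2·G(s) = 8/2 = 4.
e_ss = 1/Ka = 1/(4) = 1/4 ≈ 0.2500.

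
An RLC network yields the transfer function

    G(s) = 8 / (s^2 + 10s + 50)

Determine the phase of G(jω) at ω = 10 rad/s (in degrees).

At s = j10: numerator = 8, denominator = -50 + j100.
∠G = ∠num − ∠den = 0° − (116.57°) = -116.6°.

∠G(j10) ≈ -116.6°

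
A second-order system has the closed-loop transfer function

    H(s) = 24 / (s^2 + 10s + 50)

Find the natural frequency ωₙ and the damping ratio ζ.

Compare the denominator to the standard form s^2 + 2ζωₙs + ωₙ².
ωₙ² = 50, so ωₙ = √50 ≈ 7.071 rad/s.
2ζωₙ = 10, so ζ = 10/(2·√50) ≈ 0.7071.
With ζ = 0.7071 the response is underdamped.

ωₙ ≈ 7.071 rad/s, ζ ≈ 0.7071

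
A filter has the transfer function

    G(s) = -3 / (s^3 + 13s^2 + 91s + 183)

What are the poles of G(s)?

s = -5 + 6j, -5 - 6j, -3

The poles are the roots of the denominator s^3 + 13s^2 + 91s + 183 = 0.
Trying s = -3: the polynomial evaluates to 0, so (s + 3) is a factor.
Dividing out leaves s^2 + 10s + 61 = 0.
The quadratic formula then gives s = -5 ± 6j.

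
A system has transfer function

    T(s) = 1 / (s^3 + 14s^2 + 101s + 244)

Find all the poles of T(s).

The poles are the roots of the denominator s^3 + 14s^2 + 101s + 244 = 0.
Trying s = -4: the polynomial evaluates to 0, so (s + 4) is a factor.
Dividing out leaves s^2 + 10s + 61 = 0.
The quadratic formula then gives s = -5 ± 6j.

s = -4, -5 ± 6j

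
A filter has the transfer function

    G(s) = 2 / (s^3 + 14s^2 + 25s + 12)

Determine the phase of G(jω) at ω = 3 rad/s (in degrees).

At s = j3: numerator = 2, denominator = -114 + j48.
∠G = ∠num − ∠den = 0° − (157.17°) = -157.2°.

∠G(j3) ≈ -157.2°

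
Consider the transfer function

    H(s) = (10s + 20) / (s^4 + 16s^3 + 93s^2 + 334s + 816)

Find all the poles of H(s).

s = -1 ± 4j, -6, -8

The poles are the roots of the denominator s^4 + 16s^3 + 93s^2 + 334s + 816 = 0.
Trying s = -6: the polynomial evaluates to 0, so (s + 6) is a factor.
Dividing out leaves s^3 + 10s^2 + 33s + 136 = 0.
This factors further as (s^2 + 2s + 17)(s + 8) = 0.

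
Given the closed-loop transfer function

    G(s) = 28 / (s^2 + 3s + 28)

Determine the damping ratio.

Compare the denominator to the standard form s^2 + 2ζωₙs + ωₙ².
ωₙ² = 28, so ωₙ = √28 ≈ 5.292 rad/s.
2ζωₙ = 3, so ζ = 3/(2·√28) ≈ 0.2835.

ζ ≈ 0.2835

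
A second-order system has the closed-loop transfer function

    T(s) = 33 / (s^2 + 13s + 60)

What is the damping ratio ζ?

Compare the denominator to the standard form s^2 + 2ζωₙs + ωₙ².
ωₙ² = 60, so ωₙ = √60 ≈ 7.746 rad/s.
2ζωₙ = 13, so ζ = 13/(2·√60) ≈ 0.8391.
With ζ = 0.8391 the response is underdamped.

ζ ≈ 0.8391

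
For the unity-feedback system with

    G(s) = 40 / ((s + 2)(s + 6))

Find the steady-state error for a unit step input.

e_ss = 0.2308

G(s) has no poles at the origin.
This is a Type 0 system. Kp = lim_{s→0} G(s) = 40/12 = 10/3.
e_ss = 1/(1 + Kp) = 1/(1 + 10/3) = 3/13 ≈ 0.2308.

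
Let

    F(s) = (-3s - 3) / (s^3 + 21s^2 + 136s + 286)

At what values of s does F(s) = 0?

Set the numerator to zero: -3s - 3 = 0, i.e. -3·(s + 1) = 0.
So s = -1.

s = -1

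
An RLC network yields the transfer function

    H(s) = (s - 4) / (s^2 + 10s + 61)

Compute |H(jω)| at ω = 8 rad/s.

Substitute s = j8: numerator = -4 + j8, denominator = -3 + j80.
|H(j8)| = |-4 + j8| / |-3 + j80| = 8.9443 / 80.056 ≈ 0.1117.

|H(j8)| ≈ 0.1117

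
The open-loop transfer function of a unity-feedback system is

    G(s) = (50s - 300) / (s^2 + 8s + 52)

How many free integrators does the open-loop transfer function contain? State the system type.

Type 0

The denominator has no factor of s at the origin — no free integrator — so this is a Type 0 system.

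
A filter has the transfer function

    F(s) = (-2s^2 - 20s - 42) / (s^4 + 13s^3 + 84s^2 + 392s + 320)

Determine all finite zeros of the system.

s = -3, -7

Set the numerator to zero: -2s^2 - 20s - 42 = 0, i.e. -2·(s^2 + 10s + 21) = 0.
Factoring: (s + 3)(s + 7) = 0.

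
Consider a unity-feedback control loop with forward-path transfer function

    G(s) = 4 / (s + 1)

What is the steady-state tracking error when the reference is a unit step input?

e_ss = 0.2000

G(s) has no poles at the origin.
This is a Type 0 system. Kp = lim_{s→0} G(s) = 4/1.
e_ss = 1/(1 + Kp) = 1/(1 + 4) = 1/5 ≈ 0.2000.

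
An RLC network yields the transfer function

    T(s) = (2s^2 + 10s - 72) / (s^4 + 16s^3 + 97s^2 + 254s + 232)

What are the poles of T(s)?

s = -4, -5 + 2j, -5 - 2j, -2

The poles are the roots of the denominator s^4 + 16s^3 + 97s^2 + 254s + 232 = 0.
Trying s = -4: the polynomial evaluates to 0, so (s + 4) is a factor.
Dividing out leaves s^3 + 12s^2 + 49s + 58 = 0.
This factors further as (s^2 + 10s + 29)(s + 2) = 0.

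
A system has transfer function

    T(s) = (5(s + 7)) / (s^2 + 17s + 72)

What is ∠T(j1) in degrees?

At s = j1: numerator = 35 + j5, denominator = 71 + j17.
∠T = ∠num − ∠den = 8.1301° − (13.465°) = -5.335°.

∠T(j1) ≈ -5.335°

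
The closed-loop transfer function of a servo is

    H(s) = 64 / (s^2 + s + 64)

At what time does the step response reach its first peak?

Comparing s^2 + s + 64 to s^2 + 2ζωₙs + ωₙ²: ωₙ = 8 rad/s and ζ = 1/(2·8) = 0.0625.
ζωₙ = 1/2 = 0.5, so ω_d = ωₙ√(1−ζ²) = √(ωₙ² − (ζωₙ)²) = √(64 − 0.5²) = √63.75 ≈ 7.984 rad/s.
t_p = π/ω_d = π/7.984 ≈ 0.3935 s.

t_p ≈ 0.3935 s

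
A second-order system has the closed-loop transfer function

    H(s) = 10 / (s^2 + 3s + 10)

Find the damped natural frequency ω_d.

Comparing s^2 + 3s + 10 to s^2 + 2ζωₙs + ωₙ²: ωₙ = √10 ≈ 3.162 rad/s and ζ = 3/(2·√10) ≈ 0.4743.
ζωₙ = 3/2 = 1.5, so ω_d = ωₙ√(1−ζ²) = √(ωₙ² − (ζωₙ)²) = √(10 − 1.5²) = √7.75 ≈ 2.784 rad/s.

ω_d ≈ 2.784 rad/s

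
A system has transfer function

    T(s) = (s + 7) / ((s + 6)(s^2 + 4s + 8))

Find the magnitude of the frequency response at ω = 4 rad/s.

Substitute s = j4: numerator = 7 + j4, denominator = -112 + j64.
|T(j4)| = |7 + j4| / |-112 + j64| = 8.0623 / 129.00 = 0.06250.

|T(j4)| = 0.06250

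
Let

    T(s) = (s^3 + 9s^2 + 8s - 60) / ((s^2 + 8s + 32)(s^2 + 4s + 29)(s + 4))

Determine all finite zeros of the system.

Set the numerator to zero: s^3 + 9s^2 + 8s - 60 = 0.
Factoring: (s + 6)(s + 5)(s - 2) = 0.

s = -6, -5, 2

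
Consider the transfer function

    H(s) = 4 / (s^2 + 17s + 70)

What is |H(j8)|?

Substitute s = j8: numerator = 4, denominator = 6 + j136.
|H(j8)| = |4| / |6 + j136| = 4 / 136.13 ≈ 0.02938.

|H(j8)| ≈ 0.02938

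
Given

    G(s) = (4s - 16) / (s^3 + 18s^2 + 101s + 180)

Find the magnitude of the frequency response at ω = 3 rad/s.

Substitute s = j3: numerator = -16 + j12, denominator = 18 + j276.
|G(j3)| = |-16 + j12| / |18 + j276| = 20 / 276.59 ≈ 0.07231.

|G(j3)| ≈ 0.07231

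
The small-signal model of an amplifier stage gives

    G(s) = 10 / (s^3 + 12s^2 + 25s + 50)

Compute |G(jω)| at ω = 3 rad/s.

Substitute s = j3: numerator = 10, denominator = -58 + j48.
|G(j3)| = |10| / |-58 + j48| = 10 / 75.286 ≈ 0.1328.

|G(j3)| ≈ 0.1328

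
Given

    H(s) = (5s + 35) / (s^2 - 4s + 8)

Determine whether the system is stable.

The denominator s^2 - 4s + 8 factors as (s^2 - 4s + 8), giving poles at s = 2 + 2j, 2 - 2j.
Since the pole(s) at s = 2 + 2j, 2 - 2j lie in the right half-plane, the system is unstable.

unstable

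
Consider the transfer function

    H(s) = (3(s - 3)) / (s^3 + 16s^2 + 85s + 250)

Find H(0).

Set s = 0: H(0) = (-9) / (250) = -9/250.

H(0) = -9/250 ≈ -0.03600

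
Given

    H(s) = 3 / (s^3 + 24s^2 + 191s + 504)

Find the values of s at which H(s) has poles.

s = -8, -9, -7

The poles are the roots of the denominator s^3 + 24s^2 + 191s + 504 = 0.
Trying s = -8: the polynomial evaluates to 0, so (s + 8) is a factor.
Dividing out leaves s^2 + 16s + 63 = 0.
Factoring the quadratic: (s + 9)(s + 7) = 0.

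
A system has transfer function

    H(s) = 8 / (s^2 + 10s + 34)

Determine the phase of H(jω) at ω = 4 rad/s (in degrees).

At s = j4: numerator = 8, denominator = 18 + j40.
∠H = ∠num − ∠den = 0° − (65.772°) = -65.77°.

∠H(j4) ≈ -65.77°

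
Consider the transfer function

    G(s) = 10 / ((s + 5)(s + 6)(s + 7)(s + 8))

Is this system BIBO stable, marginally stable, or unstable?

stable

The poles can be read from the denominator factors: s = -5, -6, -7, -8.
Since all poles lie strictly in the left half-plane, the system is stable.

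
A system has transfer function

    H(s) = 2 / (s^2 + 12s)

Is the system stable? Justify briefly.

The denominator s^2 + 12s factors as s(s + 12), giving poles at s = 0, -12.
Since the simple pole(s) at s = 0 lie on the jω-axis with none in the right half-plane, the system is marginally stable.

marginally stable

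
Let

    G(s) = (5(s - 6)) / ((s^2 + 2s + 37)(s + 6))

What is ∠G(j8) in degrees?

At s = j8: numerator = -30 + j40, denominator = -290 - j120.
∠G = ∠num − ∠den = 126.87° − (-157.52°) = 284.4°, which wraps to -75.61°.

∠G(j8) ≈ -75.61°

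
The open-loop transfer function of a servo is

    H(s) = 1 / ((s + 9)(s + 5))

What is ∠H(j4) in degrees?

∠H(j4) ≈ -62.62°

At s = j4: numerator = 1, denominator = 29 + j56.
∠H = ∠num − ∠den = 0° − (62.622°) = -62.62°.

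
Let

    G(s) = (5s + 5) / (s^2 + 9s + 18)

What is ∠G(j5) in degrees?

At s = j5: numerator = 5 + j25, denominator = -7 + j45.
∠G = ∠num − ∠den = 78.690° − (98.842°) = -20.15°.

∠G(j5) ≈ -20.15°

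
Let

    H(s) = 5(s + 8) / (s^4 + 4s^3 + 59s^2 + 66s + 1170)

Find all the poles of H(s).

The poles are the roots of the denominator s^4 + 4s^3 + 59s^2 + 66s + 1170 = 0.
No real roots exist; factor into two real quadratics: (s^2 - 2s + 26)(s^2 + 6s + 45) = 0.
Each quadratic gives a conjugate pair via the quadratic formula.

s = 1 ± 5j, -3 ± 6j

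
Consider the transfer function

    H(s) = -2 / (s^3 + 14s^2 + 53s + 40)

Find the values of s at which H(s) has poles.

s = -8, -5, -1

The poles are the roots of the denominator s^3 + 14s^2 + 53s + 40 = 0.
Trying s = -8: the polynomial evaluates to 0, so (s + 8) is a factor.
Dividing out leaves s^2 + 6s + 5 = 0.
Factoring the quadratic: (s + 5)(s + 1) = 0.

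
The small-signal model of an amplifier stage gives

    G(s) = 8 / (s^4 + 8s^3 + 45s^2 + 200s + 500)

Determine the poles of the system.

s = 5j, -5j, -4 + 2j, -4 - 2j

The poles are the roots of the denominator s^4 + 8s^3 + 45s^2 + 200s + 500 = 0.
No real roots exist; factor into two real quadratics: (s^2 + 25)(s^2 + 8s + 20) = 0.
Each quadratic gives a conjugate pair via the quadratic formula.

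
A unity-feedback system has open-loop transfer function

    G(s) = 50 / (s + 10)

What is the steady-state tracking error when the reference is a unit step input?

G(s) has no poles at the origin.
This is a Type 0 system. Kp = lim_{s→0} G(s) = 50/10 = 5.
e_ss = 1/(1 + Kp) = 1/(1 + 5) = 1/6 ≈ 0.1667.

e_ss = 0.1667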